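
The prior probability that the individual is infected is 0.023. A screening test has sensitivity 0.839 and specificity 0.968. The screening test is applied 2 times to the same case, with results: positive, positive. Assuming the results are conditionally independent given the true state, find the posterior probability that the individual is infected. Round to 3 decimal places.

Posterior P(H) ≈ 0.942

Let H be the event that the individual is infected; start with P(H) = 0.023. P('positive'|H) = 0.839, P('positive'|¬H) = 0.032.
Update on result 1 ('positive'): P(H) ← 0.839·0.0230 / (0.839·0.0230 + 0.032·0.9770) = 0.019297/0.050561 = 0.3817.
Update on result 2 ('positive'): P(H) ← 0.839·0.3817 / (0.839·0.3817 + 0.032·0.6183) = 0.32021/0.34000 = 0.9418.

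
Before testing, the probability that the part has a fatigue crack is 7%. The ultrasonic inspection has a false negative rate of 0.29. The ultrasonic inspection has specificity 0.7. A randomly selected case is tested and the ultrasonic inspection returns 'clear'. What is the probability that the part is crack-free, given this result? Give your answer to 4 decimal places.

Write H for 'the part has a fatigue crack'. Prior odds H:¬H = 0.07/0.93 = 0.075269. For the 'clear' outcome, the likelihood ratio is 0.29/0.7 = 0.41429.
Posterior odds = 0.075269 × 0.41429 = 0.031183, so P(H|E) = 0.031183/(1+0.031183) = 0.0302. Then P(¬H|E) = 1 − 0.0302 = 0.9698.

P(¬H | E) ≈ 0.9698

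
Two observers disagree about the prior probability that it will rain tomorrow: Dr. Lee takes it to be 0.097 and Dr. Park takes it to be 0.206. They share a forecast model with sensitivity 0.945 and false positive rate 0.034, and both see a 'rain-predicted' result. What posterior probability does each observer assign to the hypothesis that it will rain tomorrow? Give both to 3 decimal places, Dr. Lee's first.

P('+'|H) = 0.945, P('+'|¬H) = 0.034.
Dr. Lee: numerator 0.945·0.097 = 0.091665; evidence = 0.091665+0.034·0.903 = 0.12237; posterior = 0.749.
Dr. Park: numerator 0.945·0.206 = 0.19467; evidence = 0.19467+0.034·0.794 = 0.22167; posterior = 0.878.

Dr. Lee: 0.749; Dr. Park: 0.878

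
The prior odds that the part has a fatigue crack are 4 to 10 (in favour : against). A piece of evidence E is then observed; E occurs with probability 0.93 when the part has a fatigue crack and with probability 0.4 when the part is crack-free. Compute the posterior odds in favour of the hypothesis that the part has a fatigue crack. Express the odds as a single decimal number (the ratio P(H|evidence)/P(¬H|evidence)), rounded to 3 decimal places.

Prior odds = 4/10 = 0.40000.
Likelihood ratio for E = 0.93/0.4 = 2.3250.
Posterior odds = prior odds × LR = 0.93000.

Posterior odds ≈ 0.930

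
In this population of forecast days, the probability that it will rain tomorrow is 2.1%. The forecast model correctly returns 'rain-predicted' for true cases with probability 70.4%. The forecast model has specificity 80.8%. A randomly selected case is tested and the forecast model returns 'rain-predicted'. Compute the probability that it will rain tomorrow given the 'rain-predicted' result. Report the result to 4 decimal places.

P(H | E) ≈ 0.0729

Write H for 'it will rain tomorrow'. Prior odds H:¬H = 0.021/0.979 = 0.021450. For the 'rain-predicted' outcome, the likelihood ratio is 0.704/0.192 = 3.6667.
Posterior odds = 0.021450 × 3.6667 = 0.078652, so P(H|E) = 0.078652/(1+0.078652) = 0.0729.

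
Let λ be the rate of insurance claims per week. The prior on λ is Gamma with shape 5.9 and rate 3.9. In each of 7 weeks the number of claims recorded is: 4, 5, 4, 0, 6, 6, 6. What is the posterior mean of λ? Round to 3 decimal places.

The Poisson likelihood adds the total count to the shape and the number of exposure periods to the rate. Here ∑xᵢ = 31 and n = 7, so shape 5.9→36.9 and rate 3.9→10.9.
Posterior mean = shape/rate = 36.9/10.9 = 3.385.

Posterior mean ≈ 3.385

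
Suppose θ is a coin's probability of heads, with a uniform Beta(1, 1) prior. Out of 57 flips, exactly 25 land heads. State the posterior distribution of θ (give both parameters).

Posterior: Beta(26, 33)

Observing 25 successes and 32 failures updates Beta(1, 1) by adding the success and failure counts to the two shape parameters: α = 1+25 = 26, β = 1+32 = 33.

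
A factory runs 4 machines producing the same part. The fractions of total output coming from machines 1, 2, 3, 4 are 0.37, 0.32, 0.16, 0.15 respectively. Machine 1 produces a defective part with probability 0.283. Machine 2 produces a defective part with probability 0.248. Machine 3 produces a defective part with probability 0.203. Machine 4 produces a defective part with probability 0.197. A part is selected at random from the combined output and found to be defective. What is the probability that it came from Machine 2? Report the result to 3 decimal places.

Posterior probability ≈ 0.322

Tabulate prior·likelihood by source: [1] prior 0.37, lik 0.283, product 0.1047; [2] prior 0.32, lik 0.248, product 0.07936; [3] prior 0.16, lik 0.203, product 0.03248; [4] prior 0.15, lik 0.197, product 0.02955.
Normalizing constant = 0.24610; the posterior for Machine 2 is its product over the sum, 0.07936/0.24610 = 0.322.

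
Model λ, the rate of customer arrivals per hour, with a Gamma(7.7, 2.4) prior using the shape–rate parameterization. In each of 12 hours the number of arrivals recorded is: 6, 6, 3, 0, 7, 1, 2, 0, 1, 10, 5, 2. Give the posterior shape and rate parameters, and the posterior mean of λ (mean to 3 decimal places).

Total count ∑xᵢ = 43 over n = 12 hours.
Gamma is conjugate to the Poisson likelihood: posterior is Gamma(shape = 7.7+43 = 50.7, rate = 2.4+12 = 14.4).
Posterior mean = shape/rate = 50.7/14.4 = 3.521.

Posterior: Gamma(shape=50.7, rate=14.4); mean ≈ 3.521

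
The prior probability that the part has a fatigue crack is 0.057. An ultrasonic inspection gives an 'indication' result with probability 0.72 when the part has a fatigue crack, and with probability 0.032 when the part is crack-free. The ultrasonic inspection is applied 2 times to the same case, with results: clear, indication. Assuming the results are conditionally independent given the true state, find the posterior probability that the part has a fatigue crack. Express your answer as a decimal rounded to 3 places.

Let H be the event that the part has a fatigue crack; start with P(H) = 0.057. P('indication'|H) = 0.72, P('indication'|¬H) = 0.032.
Update on result 1 ('clear'): P(H) ← 0.28·0.0570 / (0.28·0.0570 + 0.968·0.9430) = 0.015960/0.92878 = 0.0172.
Update on result 2 ('indication'): P(H) ← 0.72·0.0172 / (0.72·0.0172 + 0.032·0.9828) = 0.012372/0.043822 = 0.2823.

Posterior P(H) ≈ 0.282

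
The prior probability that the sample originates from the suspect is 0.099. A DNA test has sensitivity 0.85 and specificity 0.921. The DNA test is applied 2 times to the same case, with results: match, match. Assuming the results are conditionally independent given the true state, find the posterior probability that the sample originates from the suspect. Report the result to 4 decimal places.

Posterior P(H) ≈ 0.9271

With H the event that the sample originates from the suspect, the joint likelihood of the observed sequence is P(data|H) = 0.85·0.85 = 0.72250 and P(data|¬H) = 0.079·0.079 = 0.0062410.
Bayes: P(H|data) = 0.099·0.72250 / (0.099·0.72250 + 0.901·0.0062410) = 0.071527/0.077151 = 0.9271.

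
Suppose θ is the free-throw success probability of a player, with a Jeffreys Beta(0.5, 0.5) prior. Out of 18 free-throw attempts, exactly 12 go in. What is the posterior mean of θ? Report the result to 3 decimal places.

Posterior mean ≈ 0.658

Observing 12 successes and 6 failures updates Beta(0.5, 0.5) by adding the success and failure counts to the two shape parameters: α = 0.5+12 = 12.5, β = 0.5+6 = 6.5.
E[θ | data] = 12.5/(12.5+6.5) = 0.658.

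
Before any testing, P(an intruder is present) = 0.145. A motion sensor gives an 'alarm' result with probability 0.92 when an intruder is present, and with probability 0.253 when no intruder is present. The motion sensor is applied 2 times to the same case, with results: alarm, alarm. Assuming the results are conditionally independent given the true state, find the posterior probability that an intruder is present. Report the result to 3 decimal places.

Posterior P(H) ≈ 0.692

Let H be the event that an intruder is present; start with P(H) = 0.145. P('alarm'|H) = 0.92, P('alarm'|¬H) = 0.253.
Update on result 1 ('alarm'): P(H) ← 0.92·0.1450 / (0.92·0.1450 + 0.253·0.8550) = 0.13340/0.34971 = 0.3815.
Update on result 2 ('alarm'): P(H) ← 0.92·0.3815 / (0.92·0.3815 + 0.253·0.6185) = 0.35094/0.50743 = 0.6916.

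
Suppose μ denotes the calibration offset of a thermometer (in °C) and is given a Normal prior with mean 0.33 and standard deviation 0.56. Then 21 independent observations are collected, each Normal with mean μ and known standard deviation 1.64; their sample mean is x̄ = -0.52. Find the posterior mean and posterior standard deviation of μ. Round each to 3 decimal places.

Posterior mean ≈ -0.274; posterior SD ≈ 0.302

Prior precision 1/τ₀² = 1/0.56² = 3.18878; data precision n/σ² = 21/1.64² = 7.80785.
Posterior precision = 3.18878 + 7.80785 = 10.9966, giving posterior SD = 1/√10.9966 = 0.302.
Posterior mean = (3.18878·0.33 + 7.80785·-0.52) / 10.9966 = -0.274.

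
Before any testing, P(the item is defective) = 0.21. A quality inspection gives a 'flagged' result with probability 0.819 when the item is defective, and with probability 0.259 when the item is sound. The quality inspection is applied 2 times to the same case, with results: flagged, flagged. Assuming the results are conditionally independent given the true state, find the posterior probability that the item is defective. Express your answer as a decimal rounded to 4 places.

Let H be the event that the item is defective; start with P(H) = 0.21. P('flagged'|H) = 0.819, P('flagged'|¬H) = 0.259.
Update on result 1 ('flagged'): P(H) ← 0.819·0.2100 / (0.819·0.2100 + 0.259·0.7900) = 0.17199/0.37660 = 0.4567.
Update on result 2 ('flagged'): P(H) ← 0.819·0.4567 / (0.819·0.4567 + 0.259·0.5433) = 0.37403/0.51475 = 0.7266.

Posterior P(H) ≈ 0.7266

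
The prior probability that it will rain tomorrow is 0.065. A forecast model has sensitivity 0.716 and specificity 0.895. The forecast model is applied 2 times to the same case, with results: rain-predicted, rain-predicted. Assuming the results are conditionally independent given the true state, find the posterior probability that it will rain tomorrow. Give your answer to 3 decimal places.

Posterior P(H) ≈ 0.764

Let H be the event that it will rain tomorrow; start with P(H) = 0.065. P('rain-predicted'|H) = 0.716, P('rain-predicted'|¬H) = 0.105.
Update on result 1 ('rain-predicted'): P(H) ← 0.716·0.0650 / (0.716·0.0650 + 0.105·0.9350) = 0.046540/0.14471 = 0.3216.
Update on result 2 ('rain-predicted'): P(H) ← 0.716·0.3216 / (0.716·0.3216 + 0.105·0.6784) = 0.23026/0.30150 = 0.7637.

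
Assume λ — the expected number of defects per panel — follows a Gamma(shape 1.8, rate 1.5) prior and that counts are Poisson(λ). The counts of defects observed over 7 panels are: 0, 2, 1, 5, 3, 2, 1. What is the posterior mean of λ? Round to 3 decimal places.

Posterior mean ≈ 1.859

Total count ∑xᵢ = 14 over n = 7 panels.
Gamma is conjugate to the Poisson likelihood: posterior is Gamma(shape = 1.8+14 = 15.8, rate = 1.5+7 = 8.5).
E[λ | data] = 15.8/8.5 = 1.859.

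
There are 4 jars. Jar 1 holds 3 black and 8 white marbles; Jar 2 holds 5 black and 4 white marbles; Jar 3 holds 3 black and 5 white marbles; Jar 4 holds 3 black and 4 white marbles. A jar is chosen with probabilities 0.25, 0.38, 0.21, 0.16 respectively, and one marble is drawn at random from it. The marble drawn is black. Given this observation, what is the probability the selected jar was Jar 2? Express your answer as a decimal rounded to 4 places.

Posterior probability ≈ 0.4949

Tabulate prior·likelihood by source: [1] prior 0.25, lik 0.2727, product 0.06818; [2] prior 0.38, lik 0.5556, product 0.2111; [3] prior 0.21, lik 0.375, product 0.07875; [4] prior 0.16, lik 0.4286, product 0.06857.
Normalizing constant = 0.42661; the posterior for Jar 2 is its product over the sum, 0.2111/0.42661 = 0.4949.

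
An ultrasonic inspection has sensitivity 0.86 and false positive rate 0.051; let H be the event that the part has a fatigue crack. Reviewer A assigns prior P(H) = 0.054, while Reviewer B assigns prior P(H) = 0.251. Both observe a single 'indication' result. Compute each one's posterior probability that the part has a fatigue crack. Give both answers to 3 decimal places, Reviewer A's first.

Reviewer A: 0.490; Reviewer B: 0.850

P('+'|H) = 0.86, P('+'|¬H) = 0.051.
Reviewer A: numerator 0.86·0.054 = 0.046440; evidence = 0.046440+0.051·0.946 = 0.094686; posterior = 0.490.
Reviewer B: numerator 0.86·0.251 = 0.21586; evidence = 0.21586+0.051·0.749 = 0.25406; posterior = 0.850.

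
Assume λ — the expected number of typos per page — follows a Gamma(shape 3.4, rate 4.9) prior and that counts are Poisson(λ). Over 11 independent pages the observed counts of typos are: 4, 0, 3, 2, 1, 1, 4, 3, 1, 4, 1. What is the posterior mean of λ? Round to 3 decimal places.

The Poisson likelihood adds the total count to the shape and the number of exposure periods to the rate. Here ∑xᵢ = 24 and n = 11, so shape 3.4→27.4 and rate 4.9→15.9.
E[λ | data] = 27.4/15.9 = 1.723.

Posterior mean ≈ 1.723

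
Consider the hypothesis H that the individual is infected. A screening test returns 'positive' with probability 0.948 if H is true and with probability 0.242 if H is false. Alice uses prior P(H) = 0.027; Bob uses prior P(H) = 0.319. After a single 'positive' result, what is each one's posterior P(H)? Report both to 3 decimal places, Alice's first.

Alice: 0.098; Bob: 0.647

The likelihood ratio for a 'positive' result is 0.948/0.242 = 3.9174.
Alice: prior odds 0.027/0.973 = 0.027749; posterior odds 0.10870; posterior probability 0.098.
Bob: prior odds 0.319/0.681 = 0.46843; posterior odds 1.8350; posterior probability 0.647.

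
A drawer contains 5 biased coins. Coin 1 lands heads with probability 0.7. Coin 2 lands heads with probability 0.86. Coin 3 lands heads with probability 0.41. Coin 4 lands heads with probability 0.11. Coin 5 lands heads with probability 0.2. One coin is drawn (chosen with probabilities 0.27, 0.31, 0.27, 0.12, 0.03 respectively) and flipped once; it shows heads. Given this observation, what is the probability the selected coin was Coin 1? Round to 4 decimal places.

Tabulate prior·likelihood by source: [1] prior 0.27, lik 0.7, product 0.1890; [2] prior 0.31, lik 0.86, product 0.2666; [3] prior 0.27, lik 0.41, product 0.1107; [4] prior 0.12, lik 0.11, product 0.01320; [5] prior 0.03, lik 0.2, product 0.006000.
Normalizing constant = 0.58550; the posterior for Coin 1 is its product over the sum, 0.1890/0.58550 = 0.3228.

Posterior probability ≈ 0.3228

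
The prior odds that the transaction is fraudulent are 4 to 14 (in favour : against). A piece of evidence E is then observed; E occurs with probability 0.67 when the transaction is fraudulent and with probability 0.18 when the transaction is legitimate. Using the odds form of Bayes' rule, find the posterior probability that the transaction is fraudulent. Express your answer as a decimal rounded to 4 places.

Prior odds = 4/14 = 0.28571.
Likelihood ratio for E = 0.67/0.18 = 3.7222.
Posterior odds = prior odds × LR = 1.0635.
Posterior probability = odds/(1+odds) = 1.0635/2.0635 = 0.5154.

Posterior probability ≈ 0.5154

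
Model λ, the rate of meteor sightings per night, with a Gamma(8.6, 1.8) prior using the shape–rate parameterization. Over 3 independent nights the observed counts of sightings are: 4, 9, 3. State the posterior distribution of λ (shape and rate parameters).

Posterior: Gamma(shape=24.6, rate=4.8)

The Poisson likelihood adds the total count to the shape and the number of exposure periods to the rate. Here ∑xᵢ = 16 and n = 3, so shape 8.6→24.6 and rate 1.8→4.8.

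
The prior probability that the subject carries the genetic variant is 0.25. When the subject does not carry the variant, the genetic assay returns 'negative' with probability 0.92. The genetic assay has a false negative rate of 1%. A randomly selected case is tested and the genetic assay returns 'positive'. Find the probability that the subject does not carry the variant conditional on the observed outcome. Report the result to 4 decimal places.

Write H for 'the subject carries the genetic variant'. Prior odds H:¬H = 0.25/0.75 = 0.33333. For the 'positive' outcome, the likelihood ratio is 0.99/0.08 = 12.375.
Posterior odds = 0.33333 × 12.375 = 4.1250, so P(H|E) = 4.1250/(1+4.1250) = 0.8049. Then P(¬H|E) = 1 − 0.8049 = 0.1951.

P(¬H | E) ≈ 0.1951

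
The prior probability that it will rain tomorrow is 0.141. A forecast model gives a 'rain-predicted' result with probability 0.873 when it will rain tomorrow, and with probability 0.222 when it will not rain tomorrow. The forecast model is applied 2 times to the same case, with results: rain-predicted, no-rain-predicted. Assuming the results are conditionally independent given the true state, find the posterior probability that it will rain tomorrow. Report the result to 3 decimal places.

With H the event that it will rain tomorrow, the joint likelihood of the observed sequence is P(data|H) = 0.873·0.127 = 0.11087 and P(data|¬H) = 0.222·0.778 = 0.17272.
Bayes: P(H|data) = 0.141·0.11087 / (0.141·0.11087 + 0.859·0.17272) = 0.015633/0.16400 = 0.0953.

Posterior P(H) ≈ 0.095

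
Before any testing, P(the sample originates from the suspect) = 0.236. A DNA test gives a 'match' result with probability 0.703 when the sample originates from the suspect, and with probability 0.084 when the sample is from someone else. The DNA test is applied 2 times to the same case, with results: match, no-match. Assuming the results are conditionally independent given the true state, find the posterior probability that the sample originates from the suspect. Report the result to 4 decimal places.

Let H be the event that the sample originates from the suspect; start with P(H) = 0.236. P('match'|H) = 0.703, P('match'|¬H) = 0.084.
Update on result 1 ('match'): P(H) ← 0.703·0.2360 / (0.703·0.2360 + 0.084·0.7640) = 0.16591/0.23008 = 0.7211.
Update on result 2 ('no-match'): P(H) ← 0.297·0.7211 / (0.297·0.7211 + 0.916·0.2789) = 0.21416/0.46965 = 0.4560.

Posterior P(H) ≈ 0.4560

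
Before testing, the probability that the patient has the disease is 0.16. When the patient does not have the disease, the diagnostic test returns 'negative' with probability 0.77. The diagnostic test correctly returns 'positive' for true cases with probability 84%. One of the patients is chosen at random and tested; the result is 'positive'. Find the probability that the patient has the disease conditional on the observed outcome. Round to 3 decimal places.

P(H | E) ≈ 0.410

Write H for 'the patient has the disease'. Prior odds H:¬H = 0.16/0.84 = 0.19048. For the 'positive' outcome, the likelihood ratio is 0.84/0.23 = 3.6522.
Posterior odds = 0.19048 × 3.6522 = 0.69565, so P(H|E) = 0.69565/(1+0.69565) = 0.410.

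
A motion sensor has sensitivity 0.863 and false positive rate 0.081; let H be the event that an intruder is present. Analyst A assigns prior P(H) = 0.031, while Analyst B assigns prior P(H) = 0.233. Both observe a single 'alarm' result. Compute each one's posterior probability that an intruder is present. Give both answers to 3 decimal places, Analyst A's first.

The likelihood ratio for an 'alarm' result is 0.863/0.081 = 10.654.
Analyst A: prior odds 0.031/0.969 = 0.031992; posterior odds 0.34085; posterior probability 0.254.
Analyst B: prior odds 0.233/0.767 = 0.30378; posterior odds 3.2366; posterior probability 0.764.

Analyst A: 0.254; Analyst B: 0.764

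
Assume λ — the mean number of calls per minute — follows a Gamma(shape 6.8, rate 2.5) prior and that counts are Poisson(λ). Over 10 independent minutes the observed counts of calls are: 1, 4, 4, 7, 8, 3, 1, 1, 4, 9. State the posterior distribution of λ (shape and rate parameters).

Total count ∑xᵢ = 42 over n = 10 minutes.
Gamma is conjugate to the Poisson likelihood: posterior is Gamma(shape = 6.8+42 = 48.8, rate = 2.5+10 = 12.5).

Posterior: Gamma(shape=48.8, rate=12.5)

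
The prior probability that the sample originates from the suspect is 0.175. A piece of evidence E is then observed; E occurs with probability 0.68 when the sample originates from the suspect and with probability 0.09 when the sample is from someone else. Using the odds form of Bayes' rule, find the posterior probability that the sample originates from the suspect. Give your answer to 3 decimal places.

Posterior probability ≈ 0.616

Prior odds = 0.175/(1−0.175) = 0.21212.
Likelihood ratio for E = 0.68/0.09 = 7.5556.
Posterior odds = prior odds × LR = 1.6027.
Posterior probability = odds/(1+odds) = 1.6027/2.6027 = 0.616.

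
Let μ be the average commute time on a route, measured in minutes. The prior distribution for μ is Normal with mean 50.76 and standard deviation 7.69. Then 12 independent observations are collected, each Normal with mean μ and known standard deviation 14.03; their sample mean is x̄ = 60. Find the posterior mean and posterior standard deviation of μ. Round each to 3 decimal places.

Posterior mean ≈ 57.994; posterior SD ≈ 3.583

Prior precision 1/τ₀² = 1/7.69² = 0.0169101; data precision n/σ² = 12/14.03² = 0.0609629.
Posterior precision = 0.0169101 + 0.0609629 = 0.0778731, giving posterior SD = 1/√0.0778731 = 3.583.
Posterior mean = (0.0169101·50.76 + 0.0609629·60) / 0.0778731 = 57.994.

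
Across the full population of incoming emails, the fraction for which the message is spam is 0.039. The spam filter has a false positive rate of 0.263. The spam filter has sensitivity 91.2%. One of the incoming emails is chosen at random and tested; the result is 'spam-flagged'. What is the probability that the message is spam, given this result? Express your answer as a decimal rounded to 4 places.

Let H be the event that the message is spam. P(H) = 0.039, so P(¬H) = 0.961. With E the 'spam-flagged' result, P(E|H) = 0.912 and P(E|¬H) = 0.263.
P(E) = 0.912·0.039 + 0.263·0.961 = 0.035568 + 0.25274 = 0.28831.
By Bayes' theorem, P(H|E) = 0.035568 / 0.28831 = 0.1234.

P(H | E) ≈ 0.1234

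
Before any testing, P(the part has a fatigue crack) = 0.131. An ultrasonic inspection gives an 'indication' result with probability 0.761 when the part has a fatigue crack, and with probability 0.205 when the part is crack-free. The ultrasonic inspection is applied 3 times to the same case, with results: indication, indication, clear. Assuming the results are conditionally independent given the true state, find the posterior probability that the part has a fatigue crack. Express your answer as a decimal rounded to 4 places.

With H the event that the part has a fatigue crack, the joint likelihood of the observed sequence is P(data|H) = 0.761·0.761·0.239 = 0.13841 and P(data|¬H) = 0.205·0.205·0.795 = 0.033410.
Bayes: P(H|data) = 0.131·0.13841 / (0.131·0.13841 + 0.869·0.033410) = 0.018132/0.047165 = 0.3844.

Posterior P(H) ≈ 0.3844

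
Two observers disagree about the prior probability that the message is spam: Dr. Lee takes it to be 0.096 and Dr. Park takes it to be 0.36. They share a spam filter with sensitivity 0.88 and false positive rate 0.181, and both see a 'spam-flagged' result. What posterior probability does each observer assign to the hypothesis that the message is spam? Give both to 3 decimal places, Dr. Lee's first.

Dr. Lee: 0.341; Dr. Park: 0.732

P('+'|H) = 0.88, P('+'|¬H) = 0.181.
Dr. Lee: numerator 0.88·0.096 = 0.084480; evidence = 0.084480+0.181·0.904 = 0.24810; posterior = 0.341.
Dr. Park: numerator 0.88·0.36 = 0.31680; evidence = 0.31680+0.181·0.64 = 0.43264; posterior = 0.732.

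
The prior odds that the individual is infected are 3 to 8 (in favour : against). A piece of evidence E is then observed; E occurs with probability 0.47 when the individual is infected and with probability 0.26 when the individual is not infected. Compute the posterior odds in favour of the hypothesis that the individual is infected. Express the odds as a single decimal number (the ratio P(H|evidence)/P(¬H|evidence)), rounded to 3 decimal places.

Prior odds = 3/8 = 0.37500.
Likelihood ratio for E = 0.47/0.26 = 1.8077.
Posterior odds = prior odds × LR = 0.67788.

Posterior odds ≈ 0.678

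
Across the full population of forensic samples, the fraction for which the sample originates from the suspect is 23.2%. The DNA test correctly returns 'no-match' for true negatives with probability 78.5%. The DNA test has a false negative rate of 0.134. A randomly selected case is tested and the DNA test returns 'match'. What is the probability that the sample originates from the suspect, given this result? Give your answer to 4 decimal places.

P(H | E) ≈ 0.5489

Let H be the event that the sample originates from the suspect. P(H) = 0.232, so P(¬H) = 0.768. With E the 'match' result, P(E|H) = 0.866 and P(E|¬H) = 0.215.
P(E) = 0.866·0.232 + 0.215·0.768 = 0.20091 + 0.16512 = 0.36603.
By Bayes' theorem, P(H|E) = 0.20091 / 0.36603 = 0.5489.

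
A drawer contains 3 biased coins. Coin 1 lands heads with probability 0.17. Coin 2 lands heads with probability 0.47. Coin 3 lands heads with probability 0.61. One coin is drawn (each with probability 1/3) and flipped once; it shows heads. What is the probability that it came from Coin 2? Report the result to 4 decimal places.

Posterior probability ≈ 0.3760

Tabulate prior·likelihood by source: [1] prior 0.333333, lik 0.17, product 0.05667; [2] prior 0.333333, lik 0.47, product 0.1567; [3] prior 0.333333, lik 0.61, product 0.2033.
Normalizing constant = 0.41667; the posterior for Coin 2 is its product over the sum, 0.1567/0.41667 = 0.3760.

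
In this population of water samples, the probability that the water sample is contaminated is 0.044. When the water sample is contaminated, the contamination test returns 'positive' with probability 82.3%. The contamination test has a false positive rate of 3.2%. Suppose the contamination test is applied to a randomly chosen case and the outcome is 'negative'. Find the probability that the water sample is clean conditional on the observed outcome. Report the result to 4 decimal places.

P(¬H | E) ≈ 0.9917

Let H be the event that the water sample is contaminated. P(H) = 0.044, so P(¬H) = 0.956. With E the 'negative' result, P(E|H) = 0.177 and P(E|¬H) = 0.968.
P(E) = 0.177·0.044 + 0.968·0.956 = 0.0077880 + 0.92541 = 0.93320.
By Bayes' theorem, P(H|E) = 0.0077880 / 0.93320 = 0.0083. Hence P(¬H|E) = 1 − 0.0083 = 0.9917.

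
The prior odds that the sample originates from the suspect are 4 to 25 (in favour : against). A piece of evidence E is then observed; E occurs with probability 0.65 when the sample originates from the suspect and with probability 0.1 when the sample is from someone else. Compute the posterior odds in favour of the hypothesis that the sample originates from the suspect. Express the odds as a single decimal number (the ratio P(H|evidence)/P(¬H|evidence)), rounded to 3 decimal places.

Posterior odds ≈ 1.040

Prior odds = 4/25 = 0.16000. In log-odds, ln(0.16000) = -1.8326.
Add log likelihood ratio: ln(6.5000) = 1.8718.
Posterior log-odds = 0.039221, so posterior odds = exp(0.039221) = 1.0400.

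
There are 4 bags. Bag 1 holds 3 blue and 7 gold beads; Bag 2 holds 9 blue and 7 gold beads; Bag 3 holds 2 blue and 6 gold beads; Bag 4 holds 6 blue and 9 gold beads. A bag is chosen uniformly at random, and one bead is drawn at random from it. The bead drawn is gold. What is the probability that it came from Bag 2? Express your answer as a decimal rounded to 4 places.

Posterior probability ≈ 0.1759

Tabulate prior·likelihood by source: [1] prior 0.25, lik 0.7, product 0.1750; [2] prior 0.25, lik 0.4375, product 0.1094; [3] prior 0.25, lik 0.75, product 0.1875; [4] prior 0.25, lik 0.6, product 0.1500.
Normalizing constant = 0.62187; the posterior for Bag 2 is its product over the sum, 0.1094/0.62187 = 0.1759.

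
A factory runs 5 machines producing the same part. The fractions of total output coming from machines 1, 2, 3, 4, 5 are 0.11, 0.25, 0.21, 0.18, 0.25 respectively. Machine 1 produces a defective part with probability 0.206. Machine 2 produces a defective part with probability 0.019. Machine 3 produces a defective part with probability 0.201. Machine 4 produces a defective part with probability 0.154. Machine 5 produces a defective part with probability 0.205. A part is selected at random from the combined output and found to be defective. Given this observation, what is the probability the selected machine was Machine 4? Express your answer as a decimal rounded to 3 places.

Tabulate prior·likelihood by source: [1] prior 0.11, lik 0.206, product 0.02266; [2] prior 0.25, lik 0.019, product 0.004750; [3] prior 0.21, lik 0.201, product 0.04221; [4] prior 0.18, lik 0.154, product 0.02772; [5] prior 0.25, lik 0.205, product 0.05125.
Normalizing constant = 0.14859; the posterior for Machine 4 is its product over the sum, 0.02772/0.14859 = 0.187.

Posterior probability ≈ 0.187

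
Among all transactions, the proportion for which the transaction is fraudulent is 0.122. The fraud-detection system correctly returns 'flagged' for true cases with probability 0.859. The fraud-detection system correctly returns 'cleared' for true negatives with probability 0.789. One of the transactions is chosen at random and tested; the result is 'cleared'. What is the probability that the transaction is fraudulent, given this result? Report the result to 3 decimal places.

P(H | E) ≈ 0.024

Write H for 'the transaction is fraudulent'. Prior odds H:¬H = 0.122/0.878 = 0.13895. For the 'cleared' outcome, the likelihood ratio is 0.141/0.789 = 0.17871.
Posterior odds = 0.13895 × 0.17871 = 0.024832, so P(H|E) = 0.024832/(1+0.024832) = 0.024.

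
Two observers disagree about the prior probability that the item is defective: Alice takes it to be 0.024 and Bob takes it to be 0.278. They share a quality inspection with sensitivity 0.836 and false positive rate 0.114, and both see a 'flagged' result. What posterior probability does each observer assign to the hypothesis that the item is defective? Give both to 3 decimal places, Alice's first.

Alice: 0.153; Bob: 0.738

P('+'|H) = 0.836, P('+'|¬H) = 0.114.
Alice: numerator 0.836·0.024 = 0.020064; evidence = 0.020064+0.114·0.976 = 0.13133; posterior = 0.153.
Bob: numerator 0.836·0.278 = 0.23241; evidence = 0.23241+0.114·0.722 = 0.31472; posterior = 0.738.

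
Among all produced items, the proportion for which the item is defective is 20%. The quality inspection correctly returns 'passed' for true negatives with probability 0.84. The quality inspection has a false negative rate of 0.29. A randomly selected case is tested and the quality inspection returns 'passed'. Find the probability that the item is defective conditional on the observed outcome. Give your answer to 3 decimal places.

P(H | E) ≈ 0.079

Let H be the event that the item is defective. P(H) = 0.2, so P(¬H) = 0.8. With E the 'passed' result, P(E|H) = 0.29 and P(E|¬H) = 0.84.
P(E) = 0.29·0.2 + 0.84·0.8 = 0.058000 + 0.67200 = 0.73000.
By Bayes' theorem, P(H|E) = 0.058000 / 0.73000 = 0.079.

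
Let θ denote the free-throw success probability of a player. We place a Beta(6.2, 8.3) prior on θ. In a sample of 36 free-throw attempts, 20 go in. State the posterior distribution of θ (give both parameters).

Posterior: Beta(26.2, 24.3)

The binomial likelihood is conjugate to the Beta prior: with 20 successes and 16 failures, the posterior is Beta(6.2+20, 8.3+16) = Beta(26.2, 24.3).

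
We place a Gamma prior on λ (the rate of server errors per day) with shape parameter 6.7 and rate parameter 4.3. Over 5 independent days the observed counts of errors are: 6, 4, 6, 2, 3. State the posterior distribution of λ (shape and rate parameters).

Total count ∑xᵢ = 21 over n = 5 days.
Gamma is conjugate to the Poisson likelihood: posterior is Gamma(shape = 6.7+21 = 27.7, rate = 4.3+5 = 9.3).

Posterior: Gamma(shape=27.7, rate=9.3)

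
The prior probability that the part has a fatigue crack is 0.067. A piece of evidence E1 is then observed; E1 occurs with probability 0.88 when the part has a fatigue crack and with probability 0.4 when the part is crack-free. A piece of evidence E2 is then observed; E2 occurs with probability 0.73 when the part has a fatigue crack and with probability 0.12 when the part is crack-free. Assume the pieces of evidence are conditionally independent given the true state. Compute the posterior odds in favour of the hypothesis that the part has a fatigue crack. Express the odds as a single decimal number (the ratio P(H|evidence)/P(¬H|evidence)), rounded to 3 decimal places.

Posterior odds ≈ 0.961

Prior odds = 0.067/(1−0.067) = 0.071811. In log-odds, ln(0.071811) = -2.6337.
Add log likelihood ratios: ln(2.2000) + ln(6.0833) = 2.5940.
Posterior log-odds = -0.039702, so posterior odds = exp(-0.039702) = 0.96108.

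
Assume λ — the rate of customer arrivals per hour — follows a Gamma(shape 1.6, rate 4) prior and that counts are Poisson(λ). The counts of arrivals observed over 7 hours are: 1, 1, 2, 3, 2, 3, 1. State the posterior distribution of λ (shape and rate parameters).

Posterior: Gamma(shape=14.6, rate=11)

The Poisson likelihood adds the total count to the shape and the number of exposure periods to the rate. Here ∑xᵢ = 13 and n = 7, so shape 1.6→14.6 and rate 4→11.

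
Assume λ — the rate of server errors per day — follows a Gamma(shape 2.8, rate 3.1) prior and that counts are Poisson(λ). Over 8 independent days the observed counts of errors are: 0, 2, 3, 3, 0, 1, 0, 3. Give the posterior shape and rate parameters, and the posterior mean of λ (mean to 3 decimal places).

Posterior: Gamma(shape=14.8, rate=11.1); mean ≈ 1.333

Total count ∑xᵢ = 12 over n = 8 days.
Gamma is conjugate to the Poisson likelihood: posterior is Gamma(shape = 2.8+12 = 14.8, rate = 3.1+8 = 11.1).
E[λ | data] = 14.8/11.1 = 1.333.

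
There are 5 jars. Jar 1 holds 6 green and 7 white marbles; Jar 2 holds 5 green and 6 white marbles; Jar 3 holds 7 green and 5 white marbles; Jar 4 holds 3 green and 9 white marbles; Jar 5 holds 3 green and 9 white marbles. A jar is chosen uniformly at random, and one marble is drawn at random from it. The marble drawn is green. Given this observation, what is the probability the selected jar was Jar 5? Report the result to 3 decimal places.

Posterior probability ≈ 0.125

P(green|Jar 1) = 0.4615; P(green|Jar 2) = 0.4545; P(green|Jar 3) = 0.5833; P(green|Jar 4) = 0.25; P(green|Jar 5) = 0.25.
Prior × likelihood for each source: 0.2·0.4615=0.09231, 0.2·0.4545=0.09091, 0.2·0.5833=0.1167, 0.2·0.25=0.05000, 0.2·0.25=0.05000. Summing gives P(green) = 0.39988.
P(Jar 5 | green) = 0.05000 / 0.39988 = 0.125.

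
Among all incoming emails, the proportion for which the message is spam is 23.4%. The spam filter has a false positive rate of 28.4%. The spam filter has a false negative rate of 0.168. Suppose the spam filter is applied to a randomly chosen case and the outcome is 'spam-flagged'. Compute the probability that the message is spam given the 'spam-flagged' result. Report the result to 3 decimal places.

Write H for 'the message is spam'. Prior odds H:¬H = 0.234/0.766 = 0.30548. For the 'spam-flagged' outcome, the likelihood ratio is 0.832/0.284 = 2.9296.
Posterior odds = 0.30548 × 2.9296 = 0.89494, so P(H|E) = 0.89494/(1+0.89494) = 0.472.

P(H | E) ≈ 0.472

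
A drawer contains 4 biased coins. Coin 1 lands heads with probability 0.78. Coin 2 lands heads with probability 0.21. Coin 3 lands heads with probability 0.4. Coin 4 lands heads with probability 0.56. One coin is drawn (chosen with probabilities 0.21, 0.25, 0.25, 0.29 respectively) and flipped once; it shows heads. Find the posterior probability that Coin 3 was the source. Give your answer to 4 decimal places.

P(heads|C1) = 0.78; P(heads|C2) = 0.21; P(heads|C3) = 0.4; P(heads|C4) = 0.56.
Prior × likelihood for each source: 0.21·0.78=0.1638, 0.25·0.21=0.05250, 0.25·0.4=0.1000, 0.29·0.56=0.1624. Summing gives P(heads) = 0.47870.
P(Coin 3 | heads) = 0.1000 / 0.47870 = 0.2089.

Posterior probability ≈ 0.2089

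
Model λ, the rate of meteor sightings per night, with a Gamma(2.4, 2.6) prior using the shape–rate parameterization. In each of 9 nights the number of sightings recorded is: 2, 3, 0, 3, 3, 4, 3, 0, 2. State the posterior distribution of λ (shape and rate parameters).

The Poisson likelihood adds the total count to the shape and the number of exposure periods to the rate. Here ∑xᵢ = 20 and n = 9, so shape 2.4→22.4 and rate 2.6→11.6.

Posterior: Gamma(shape=22.4, rate=11.6)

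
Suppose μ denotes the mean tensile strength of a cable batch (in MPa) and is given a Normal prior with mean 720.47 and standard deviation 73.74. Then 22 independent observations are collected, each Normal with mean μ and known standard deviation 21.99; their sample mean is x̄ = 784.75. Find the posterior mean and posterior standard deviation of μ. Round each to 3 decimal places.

Posterior mean ≈ 784.491; posterior SD ≈ 4.679

Prior precision 1/τ₀² = 1/73.74² = 0.00018391; data precision n/σ² = 22/21.99² = 0.0454959.
Posterior precision = 0.00018391 + 0.0454959 = 0.0456798, giving posterior SD = 1/√0.0456798 = 4.679.
Posterior mean = (0.00018391·720.47 + 0.0454959·784.75) / 0.0456798 = 784.491.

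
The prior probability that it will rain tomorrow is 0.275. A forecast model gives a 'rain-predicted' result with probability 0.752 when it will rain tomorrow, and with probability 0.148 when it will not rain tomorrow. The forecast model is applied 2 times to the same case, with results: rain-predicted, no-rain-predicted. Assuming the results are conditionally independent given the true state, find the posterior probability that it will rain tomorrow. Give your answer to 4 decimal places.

With H the event that it will rain tomorrow, the joint likelihood of the observed sequence is P(data|H) = 0.752·0.248 = 0.18650 and P(data|¬H) = 0.148·0.852 = 0.12610.
Bayes: P(H|data) = 0.275·0.18650 / (0.275·0.18650 + 0.725·0.12610) = 0.051286/0.14271 = 0.3594.

Posterior P(H) ≈ 0.3594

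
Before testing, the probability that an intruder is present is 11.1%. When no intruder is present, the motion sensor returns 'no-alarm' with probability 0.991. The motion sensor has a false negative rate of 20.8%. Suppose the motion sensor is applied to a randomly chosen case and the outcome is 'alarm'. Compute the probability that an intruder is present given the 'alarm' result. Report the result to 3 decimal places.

P(H | E) ≈ 0.917

Let H be the event that an intruder is present. P(H) = 0.111, so P(¬H) = 0.889. With E the 'alarm' result, P(E|H) = 0.792 and P(E|¬H) = 0.009.
P(E) = 0.792·0.111 + 0.009·0.889 = 0.087912 + 0.0080010 = 0.095913.
By Bayes' theorem, P(H|E) = 0.087912 / 0.095913 = 0.917.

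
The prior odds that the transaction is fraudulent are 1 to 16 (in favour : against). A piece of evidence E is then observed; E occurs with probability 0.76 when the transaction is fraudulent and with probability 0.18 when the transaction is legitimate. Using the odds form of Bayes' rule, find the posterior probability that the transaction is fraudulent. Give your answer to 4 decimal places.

Prior odds = 1/16 = 0.062500. In log-odds, ln(0.062500) = -2.7726.
Add log likelihood ratio: ln(4.2222) = 1.4404.
Posterior log-odds = -1.3322, so posterior odds = exp(-1.3322) = 0.26389. Converting, P(H|E) = 0.26389/1.2639 = 0.2088.

Posterior probability ≈ 0.2088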